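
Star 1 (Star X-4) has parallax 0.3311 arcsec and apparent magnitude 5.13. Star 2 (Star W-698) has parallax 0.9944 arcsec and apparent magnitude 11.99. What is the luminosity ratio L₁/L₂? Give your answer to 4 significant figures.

d₁ = 1/p₁ = 1/0.3311″ = 3.0202 pc; d₂ = 1/p₂ = 1/0.9944″ = 1.0056 pc.
M₁ = m₁ − 5 log₁₀ d₁ + 5 = 5.13 − 2.4002 + 5 = 7.7298.
M₂ = 11.99 − 0.0121 + 5 = 16.9779.
L₁/L₂ = 10^(0.4(M₂ − M₁)) = 10^(0.4 × 9.2481) = 10^3.69924 = 5003.1.

L₁/L₂ = 5003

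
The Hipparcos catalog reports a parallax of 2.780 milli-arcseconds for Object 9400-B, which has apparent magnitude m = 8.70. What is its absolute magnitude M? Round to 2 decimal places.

M = 0.92

d = 1/p = 1/0.002780″ = 359.71 pc.
m − M = 5 log₁₀(359.71) − 5 = 12.7798 − 5 = 7.7798.
M = m − (m − M) = 8.70 − 7.7798 = 0.92.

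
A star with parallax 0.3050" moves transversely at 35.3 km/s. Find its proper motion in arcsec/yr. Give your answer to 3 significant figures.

2.27 arcsec/yr

d = 1/p = 1/0.3050″ = 3.2787 pc.
μ = v_t / (4.74 d) = 35.3 / (4.74 × 3.2787) = 35.3 / 15.541 = 2.2714 ″/yr.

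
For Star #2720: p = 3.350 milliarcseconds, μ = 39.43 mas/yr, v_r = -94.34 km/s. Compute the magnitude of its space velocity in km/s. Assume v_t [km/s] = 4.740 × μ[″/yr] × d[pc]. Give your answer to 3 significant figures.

110 km/s

d = 1/p = 1/0.003350″ = 298.51 pc.
μ = 39.43 mas/yr = 0.03943 ″/yr.
v_t = 4.740 μ d = 4.740 × 0.03943 × 298.51 = 55.791 km/s.
v = √(v_r² + v_t²) = √((-94.34)² + 55.791²) = √12012.7 = 109.6 km/s.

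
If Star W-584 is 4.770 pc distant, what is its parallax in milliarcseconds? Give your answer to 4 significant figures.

p = 1/d = 1/4.77 = 0.20964 arcsec.
= 0.20964 × 1000 = 209.64 mas.

209.6 mas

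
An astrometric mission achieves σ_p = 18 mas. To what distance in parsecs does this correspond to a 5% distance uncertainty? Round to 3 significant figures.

2.78 pc

σ_d/d = σ_p/p, so the condition is σ_p/p ≤ 0.05, i.e. p ≥ σ_p/0.05.
p_min = 18/0.05 = 360 mas = 0.36 arcsec.
d_max = 1/p_min = 1/0.36 = 2.7778 pc.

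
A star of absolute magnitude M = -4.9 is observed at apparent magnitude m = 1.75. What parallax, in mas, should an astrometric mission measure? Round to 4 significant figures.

m − M = 1.75 − (-4.9) = 6.65.
d = 10^((m−M)/5 + 1) = 10^2.330 = 213.8 pc.
p = 1/d = 1/213.8 = 0.0046773 arcsec = 4.6773 mas.

4.677 mas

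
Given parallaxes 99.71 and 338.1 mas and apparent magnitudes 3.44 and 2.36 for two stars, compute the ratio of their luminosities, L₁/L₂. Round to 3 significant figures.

d₁ = 1/p₁ = 1/0.09971″ = 10.029 pc; d₂ = 1/p₂ = 1/0.3381″ = 2.9577 pc.
M₁ = m₁ − 5 log₁₀ d₁ + 5 = 3.44 − 5.0063 + 5 = 3.4337.
M₂ = 2.36 − 2.3548 + 5 = 5.0052.
L₁/L₂ = 10^(0.4(M₂ − M₁)) = 10^(0.4 × 1.5715) = 10^0.62860 = 4.2521.

L₁/L₂ = 4.25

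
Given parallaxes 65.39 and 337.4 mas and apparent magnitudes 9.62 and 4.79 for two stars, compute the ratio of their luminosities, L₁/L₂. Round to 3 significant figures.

L₁/L₂ = 0.311

d₁ = 1/p₁ = 1/0.06539″ = 15.293 pc; d₂ = 1/p₂ = 1/0.3374″ = 2.9638 pc.
M₁ = m₁ − 5 log₁₀ d₁ + 5 = 9.62 − 5.9225 + 5 = 8.6975.
M₂ = 4.79 − 2.3592 + 5 = 7.4308.
L₁/L₂ = 10^(0.4(M₂ − M₁)) = 10^(0.4 × (-1.2667)) = 10^(-0.50668) = 0.3114.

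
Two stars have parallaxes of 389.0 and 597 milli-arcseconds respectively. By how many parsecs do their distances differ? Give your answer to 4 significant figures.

d_A = 1/0.3890″ = 2.5707 pc; d_B = 1/0.5970″ = 1.675 pc.
|d_B − d_A| = |1.675 − 2.5707| = 0.8957 pc.

0.8957 pc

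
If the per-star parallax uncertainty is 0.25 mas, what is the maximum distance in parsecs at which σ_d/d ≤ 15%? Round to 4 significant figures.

σ_d/d = σ_p/p, so the condition is σ_p/p ≤ 0.15, i.e. p ≥ σ_p/0.15.
p_min = 0.25/0.15 = 1.6667 mas = 0.0016667 arcsec.
d_max = 1/p_min = 1/0.0016667 = 599.99 pc.

600.0 pc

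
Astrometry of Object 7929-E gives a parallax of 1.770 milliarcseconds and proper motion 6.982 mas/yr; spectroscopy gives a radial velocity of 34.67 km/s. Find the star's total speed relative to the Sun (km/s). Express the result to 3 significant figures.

d = 1/p = 1/0.001770″ = 564.97 pc.
μ = 6.982 mas/yr = 0.006982 ″/yr.
v_t = 4.740 μ d = 4.740 × 0.006982 × 564.97 = 18.698 km/s.
v = √(v_r² + v_t²) = √(34.67² + 18.698²) = √1551.62 = 39.391 km/s.

39.4 km/s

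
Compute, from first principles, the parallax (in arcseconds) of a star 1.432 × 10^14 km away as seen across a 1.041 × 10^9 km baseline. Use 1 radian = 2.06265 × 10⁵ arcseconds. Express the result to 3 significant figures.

1.50 arcsec

θ ≈ B/d = (1.041 × 10^9) / (1.432 × 10^14) = 7.2696 × 10^-6 rad.
In arcseconds: 7.2696 × 10^-6 × 206265 = 1.4995″.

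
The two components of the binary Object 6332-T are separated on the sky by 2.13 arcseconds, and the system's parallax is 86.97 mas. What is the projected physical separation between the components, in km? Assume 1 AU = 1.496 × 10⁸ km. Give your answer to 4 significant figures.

d = 1/p = 1/0.08697″ = 11.498 pc.
At distance d (pc), an angle of θ arcsec spans θ·d AU: s = 2.13 × 11.498 = 24.491 AU.
= 24.491 × 1.496 × 10⁸ km = 3.6639 × 10^9 km.

3.664 × 10^9 km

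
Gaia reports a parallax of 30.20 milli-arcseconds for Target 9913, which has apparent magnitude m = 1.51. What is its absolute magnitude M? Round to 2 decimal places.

d = 1/p = 1/0.03020″ = 33.113 pc.
m − M = 5 log₁₀(33.113) − 5 = 7.6000 − 5 = 2.6000.
M = m − (m − M) = 1.51 − 2.6000 = -1.09.

M = -1.09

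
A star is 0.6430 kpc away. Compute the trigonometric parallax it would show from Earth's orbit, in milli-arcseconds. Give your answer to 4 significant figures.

d = 0.6430 kpc = 643 pc.
p = 1/d = 1/643 = 0.0015552 arcsec.
= 0.0015552 × 1000 = 1.5552 mas.

1.555 mas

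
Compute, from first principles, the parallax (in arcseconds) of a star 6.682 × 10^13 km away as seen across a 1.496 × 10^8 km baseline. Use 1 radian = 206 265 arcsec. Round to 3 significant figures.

0.462 arcsec

θ ≈ B/d = (1.496 × 10^8) / (6.682 × 10^13) = 2.2389 × 10^-6 rad.
In arcseconds: 2.2389 × 10^-6 × 206265 = 0.46181″.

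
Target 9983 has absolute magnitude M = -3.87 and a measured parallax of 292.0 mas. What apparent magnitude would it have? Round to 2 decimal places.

d = 1/p = 1/0.2920″ = 3.4247 pc.
m − M = 5 log₁₀ d − 5 = 5 log₁₀(3.4247) − 5 = 2.6731 − 5 = -2.3269.
m = M + (m − M) = -3.87 + (-2.3269) = -6.20.

m = -6.20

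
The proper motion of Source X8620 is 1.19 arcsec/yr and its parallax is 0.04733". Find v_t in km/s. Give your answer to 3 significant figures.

d = 1/p = 1/0.04733″ = 21.128 pc.
v_t = 4.74 × μ × d = 4.74 × 1.19 × 21.128 = 119.17 km/s.

119 km/s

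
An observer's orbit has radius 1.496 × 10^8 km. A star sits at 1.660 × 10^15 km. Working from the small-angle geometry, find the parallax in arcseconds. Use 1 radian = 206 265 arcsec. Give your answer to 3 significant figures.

θ ≈ B/d = (1.496 × 10^8) / (1.660 × 10^15) = 9.0120 × 10^-8 rad.
In arcseconds: 9.0120 × 10^-8 × 206265 = 0.018589″.

0.0186 arcsec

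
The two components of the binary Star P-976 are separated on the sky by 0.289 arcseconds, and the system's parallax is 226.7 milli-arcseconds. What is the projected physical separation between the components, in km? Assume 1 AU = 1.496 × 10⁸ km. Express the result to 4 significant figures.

1.907 × 10^8 km

d = 1/p = 1/0.2267″ = 4.4111 pc.
At distance d (pc), an angle of θ arcsec spans θ·d AU: s = 0.289 × 4.4111 = 1.2748 AU.
= 1.2748 × 1.496 × 10⁸ km = 1.9071 × 10^8 km.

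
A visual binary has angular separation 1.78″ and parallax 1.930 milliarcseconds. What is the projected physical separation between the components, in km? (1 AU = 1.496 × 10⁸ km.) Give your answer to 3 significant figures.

1.38 × 10^11 km

d = 1/p = 1/0.001930″ = 518.13 pc.
At distance d (pc), an angle of θ arcsec spans θ·d AU: s = 1.78 × 518.13 = 922.27 AU.
= 922.27 × 1.496 × 10⁸ km = 1.3797 × 10^11 km.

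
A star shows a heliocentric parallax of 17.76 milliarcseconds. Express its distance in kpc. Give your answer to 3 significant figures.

p = 17.76 milliarcseconds = 0.01776 arcsec.
d = 1/p = 1/0.01776 = 56.306 pc.
= 0.056306 kpc.

0.0563 kpc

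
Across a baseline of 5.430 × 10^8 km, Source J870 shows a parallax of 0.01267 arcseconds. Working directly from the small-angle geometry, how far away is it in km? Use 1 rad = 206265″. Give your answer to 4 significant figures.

θ = 0.01267″ = 0.01267/206265 = 6.1426 × 10^-8 rad.
d = B/θ = (5.430 × 10^8) / (6.1426 × 10^-8) = 8.8399 × 10^15 km.

8.840 × 10^15 km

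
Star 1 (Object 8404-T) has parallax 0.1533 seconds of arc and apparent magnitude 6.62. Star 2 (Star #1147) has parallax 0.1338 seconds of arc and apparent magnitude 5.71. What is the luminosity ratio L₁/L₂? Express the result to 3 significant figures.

L₁/L₂ = 0.329

d₁ = 1/p₁ = 1/0.1533″ = 6.5232 pc; d₂ = 1/p₂ = 1/0.1338″ = 7.4738 pc.
M₁ = m₁ − 5 log₁₀ d₁ + 5 = 6.62 − 4.0723 + 5 = 7.5477.
M₂ = 5.71 − 4.3677 + 5 = 6.3423.
L₁/L₂ = 10^(0.4(M₂ − M₁)) = 10^(0.4 × (-1.2054)) = 10^(-0.48216) = 0.32949.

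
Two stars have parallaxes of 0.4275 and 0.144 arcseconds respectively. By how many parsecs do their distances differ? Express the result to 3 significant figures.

d_A = 1/0.4275″ = 2.3392 pc; d_B = 1/0.1440″ = 6.9444 pc.
|d_B − d_A| = |6.9444 − 2.3392| = 4.6052 pc.

4.61 pc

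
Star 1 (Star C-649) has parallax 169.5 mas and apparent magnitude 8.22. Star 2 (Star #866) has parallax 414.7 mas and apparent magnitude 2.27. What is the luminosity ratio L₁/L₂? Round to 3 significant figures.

L₁/L₂ = 0.0250

d₁ = 1/p₁ = 1/0.1695″ = 5.8997 pc; d₂ = 1/p₂ = 1/0.4147″ = 2.4114 pc.
M₁ = m₁ − 5 log₁₀ d₁ + 5 = 8.22 − 3.8541 + 5 = 9.3659.
M₂ = 2.27 − 1.9113 + 5 = 5.3587.
L₁/L₂ = 10^(0.4(M₂ − M₁)) = 10^(0.4 × (-4.0072)) = 10^(-1.60288) = 0.024953.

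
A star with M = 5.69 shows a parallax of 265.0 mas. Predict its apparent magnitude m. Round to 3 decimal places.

m = 3.574

d = 1/p = 1/0.2650″ = 3.7736 pc.
m − M = 5 log₁₀ d − 5 = 5 log₁₀(3.7736) − 5 = 2.8838 − 5 = -2.1162.
m = M + (m − M) = 5.69 + (-2.1162) = 3.574.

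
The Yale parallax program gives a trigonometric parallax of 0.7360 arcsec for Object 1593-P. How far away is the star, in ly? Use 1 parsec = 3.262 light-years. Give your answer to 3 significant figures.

4.43 ly

d = 1/p = 1/0.7360 = 1.3587 pc.
In light-years: 1.3587 × 3.262 = 4.4321 ly.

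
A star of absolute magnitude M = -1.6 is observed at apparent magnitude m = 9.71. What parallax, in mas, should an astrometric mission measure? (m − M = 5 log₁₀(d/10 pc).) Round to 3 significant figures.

m − M = 9.71 − (-1.6) = 11.31.
d = 10^((m−M)/5 + 1) = 10^3.262 = 1828.1 pc.
p = 1/d = 1/1828.1 = 0.00054702 arcsec = 0.54702 mas.

0.547 mas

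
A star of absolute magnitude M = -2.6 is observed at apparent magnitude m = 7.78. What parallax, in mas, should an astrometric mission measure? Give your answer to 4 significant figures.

m − M = 7.78 − (-2.6) = 10.38.
d = 10^((m−M)/5 + 1) = 10^3.076 = 1191.2 pc.
p = 1/d = 1/1191.2 = 0.00083949 arcsec = 0.83949 mas.

0.8395 mas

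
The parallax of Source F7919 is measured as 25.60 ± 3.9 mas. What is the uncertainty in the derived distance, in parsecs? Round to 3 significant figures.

d = 1/p, so σ_d = σ_p / p².
σ_d = 0.00390 / (0.02560)² = 0.00390 / 0.00065536 = 5.9509 pc.

5.95 pc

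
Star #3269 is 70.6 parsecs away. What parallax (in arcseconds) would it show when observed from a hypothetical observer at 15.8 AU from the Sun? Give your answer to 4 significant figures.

p (arcsec) = B (AU) / d (pc).
p = 15.8 / 70.6 = 0.2238 arcsec.

0.2238 arcsec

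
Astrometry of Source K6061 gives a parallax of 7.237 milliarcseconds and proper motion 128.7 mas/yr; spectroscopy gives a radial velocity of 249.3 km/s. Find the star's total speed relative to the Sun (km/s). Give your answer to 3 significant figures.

d = 1/p = 1/0.007237″ = 138.18 pc.
μ = 128.7 mas/yr = 0.1287 ″/yr.
v_t = 4.740 μ d = 4.740 × 0.1287 × 138.18 = 84.295 km/s.
v = √(v_r² + v_t²) = √(249.3² + 84.295²) = √69256.1 = 263.17 km/s.

263 km/s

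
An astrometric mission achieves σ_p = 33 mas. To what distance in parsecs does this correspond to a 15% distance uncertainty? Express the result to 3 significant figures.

σ_d/d = σ_p/p, so the condition is σ_p/p ≤ 0.15, i.e. p ≥ σ_p/0.15.
p_min = 33/0.15 = 220 mas = 0.22 arcsec.
d_max = 1/p_min = 1/0.22 = 4.5455 pc.

4.55 pc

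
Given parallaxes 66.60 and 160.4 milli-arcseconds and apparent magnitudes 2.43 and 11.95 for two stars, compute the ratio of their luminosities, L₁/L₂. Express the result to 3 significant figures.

d₁ = 1/p₁ = 1/0.06660″ = 15.015 pc; d₂ = 1/p₂ = 1/0.1604″ = 6.2344 pc.
M₁ = m₁ − 5 log₁₀ d₁ + 5 = 2.43 − 5.8826 + 5 = 1.5474.
M₂ = 11.95 − 3.9740 + 5 = 12.9760.
L₁/L₂ = 10^(0.4(M₂ − M₁)) = 10^(0.4 × 11.4286) = 10^4.57144 = 37277.

L₁/L₂ = 37300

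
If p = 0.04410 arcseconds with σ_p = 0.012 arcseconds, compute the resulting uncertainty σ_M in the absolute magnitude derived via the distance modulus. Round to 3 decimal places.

σ_M = 0.591 mag

M = m − 5 log₁₀ d + 5 = m + 5 log₁₀ p + 5, so ∂M/∂p = 5/(p ln 10).
σ_M = (5/ln 10) · (σ_p/p) = 2.1715 × 0.012/0.04410 = 2.1715 × 0.27211 = 0.59089.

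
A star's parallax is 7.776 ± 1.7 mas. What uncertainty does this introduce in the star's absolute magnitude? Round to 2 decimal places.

M = m − 5 log₁₀ d + 5 = m + 5 log₁₀ p + 5, so ∂M/∂p = 5/(p ln 10).
σ_M = (5/ln 10) · (σ_p/p) = 2.1715 × 1.7/7.776 = 2.1715 × 0.21862 = 0.47473.

σ_M = 0.47 mag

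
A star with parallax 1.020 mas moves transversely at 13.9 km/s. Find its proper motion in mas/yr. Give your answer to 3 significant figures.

d = 1/p = 1/0.001020″ = 980.39 pc.
μ = v_t / (4.74 d) = 13.9 / (4.74 × 980.39) = 13.9 / 4647 = 0.0029912 ″/yr = 2.9912 mas/yr.

2.99 mas/yr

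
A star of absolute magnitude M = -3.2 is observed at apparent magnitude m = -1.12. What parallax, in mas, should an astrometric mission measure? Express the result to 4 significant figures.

m − M = -1.12 − (-3.2) = 2.08.
d = 10^((m−M)/5 + 1) = 10^1.416 = 26.062 pc.
p = 1/d = 1/26.062 = 0.03837 arcsec = 38.37 mas.

38.37 mas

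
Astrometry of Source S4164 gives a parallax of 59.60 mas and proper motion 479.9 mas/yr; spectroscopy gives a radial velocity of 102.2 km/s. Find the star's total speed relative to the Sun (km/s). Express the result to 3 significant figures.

d = 1/p = 1/0.05960″ = 16.779 pc.
μ = 479.9 mas/yr = 0.4799 ″/yr.
v_t = 4.740 μ d = 4.740 × 0.4799 × 16.779 = 38.168 km/s.
v = √(v_r² + v_t²) = √(102.2² + 38.168²) = √11901.6 = 109.09 km/s.

109 km/s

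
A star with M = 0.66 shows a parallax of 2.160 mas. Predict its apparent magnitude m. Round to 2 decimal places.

m = 8.99

d = 1/p = 1/0.002160″ = 462.96 pc.
m − M = 5 log₁₀ d − 5 = 5 log₁₀(462.96) − 5 = 13.3277 − 5 = 8.3277.
m = M + (m − M) = 0.66 + 8.3277 = 8.99.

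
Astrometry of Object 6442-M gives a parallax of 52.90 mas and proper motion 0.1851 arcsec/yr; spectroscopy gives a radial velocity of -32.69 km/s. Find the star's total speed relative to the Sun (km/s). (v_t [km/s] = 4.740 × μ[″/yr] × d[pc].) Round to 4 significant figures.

36.66 km/s

d = 1/p = 1/0.05290″ = 18.904 pc.
v_t = 4.740 μ d = 4.740 × 0.1851 × 18.904 = 16.586 km/s.
v = √(v_r² + v_t²) = √((-32.69)² + 16.586²) = √1343.73 = 36.657 km/s.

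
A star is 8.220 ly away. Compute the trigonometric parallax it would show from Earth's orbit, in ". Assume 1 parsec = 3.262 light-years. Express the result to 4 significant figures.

d = 8.220 ly ÷ 3.262 = 2.5199 pc.
p = 1/d = 1/2.5199 = 0.39684 arcsec.

0.3968 "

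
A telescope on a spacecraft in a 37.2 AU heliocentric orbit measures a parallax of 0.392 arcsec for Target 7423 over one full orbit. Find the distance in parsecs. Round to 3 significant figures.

With baseline B (in AU) and parallax p (in arcsec), d = B/p parsecs.
d = 37.2 / 0.392 = 94.898 pc.

94.9 pc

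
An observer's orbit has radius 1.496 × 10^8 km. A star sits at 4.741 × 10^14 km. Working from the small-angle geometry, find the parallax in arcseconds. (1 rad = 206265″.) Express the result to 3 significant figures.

0.0651 arcsec

θ ≈ B/d = (1.496 × 10^8) / (4.741 × 10^14) = 3.1555 × 10^-7 rad.
In arcseconds: 3.1555 × 10^-7 × 206265 = 0.065087″.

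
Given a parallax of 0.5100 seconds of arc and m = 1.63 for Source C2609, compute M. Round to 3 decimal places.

M = 5.168

d = 1/p = 1/0.5100″ = 1.9608 pc.
m − M = 5 log₁₀(1.9608) − 5 = 1.4622 − 5 = -3.5378.
M = m − (m − M) = 1.63 − (-3.5378) = 5.168.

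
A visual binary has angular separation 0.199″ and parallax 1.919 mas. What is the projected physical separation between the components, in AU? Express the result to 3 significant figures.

d = 1/p = 1/0.001919″ = 521.1 pc.
At distance d (pc), an angle of θ arcsec spans θ·d AU: s = 0.199 × 521.1 = 103.7 AU.

104 AU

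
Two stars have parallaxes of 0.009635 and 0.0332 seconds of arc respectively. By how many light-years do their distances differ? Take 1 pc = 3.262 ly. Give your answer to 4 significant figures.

d_A = 1/0.009635″ = 103.79 pc; d_B = 1/0.03320″ = 30.12 pc.
|d_B − d_A| = |30.12 − 103.79| = 73.67 pc = 73.67 × 3.262 ly = 240.31 ly.

240.3 ly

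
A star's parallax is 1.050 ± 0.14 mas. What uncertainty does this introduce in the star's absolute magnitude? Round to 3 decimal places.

M = m − 5 log₁₀ d + 5 = m + 5 log₁₀ p + 5, so ∂M/∂p = 5/(p ln 10).
σ_M = (5/ln 10) · (σ_p/p) = 2.1715 × 0.14/1.050 = 2.1715 × 0.13333 = 0.28953.

σ_M = 0.290 mag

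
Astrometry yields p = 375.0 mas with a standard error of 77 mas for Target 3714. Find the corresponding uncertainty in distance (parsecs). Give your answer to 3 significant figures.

0.548 pc

d = 1/p, so σ_d = σ_p / p².
σ_d = 0.0770 / (0.3750)² = 0.0770 / 0.14063 = 0.54754 pc.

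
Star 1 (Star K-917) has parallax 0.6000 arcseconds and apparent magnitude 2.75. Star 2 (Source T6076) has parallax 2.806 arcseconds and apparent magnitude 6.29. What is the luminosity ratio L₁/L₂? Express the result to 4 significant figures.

L₁/L₂ = 570.0

d₁ = 1/p₁ = 1/0.6000″ = 1.6667 pc; d₂ = 1/p₂ = 1/2.806″ = 0.35638 pc.
M₁ = m₁ − 5 log₁₀ d₁ + 5 = 2.75 − 1.1093 + 5 = 6.6407.
M₂ = 6.29 − (-2.2404) + 5 = 13.5304.
L₁/L₂ = 10^(0.4(M₂ − M₁)) = 10^(0.4 × 6.8897) = 10^2.75588 = 570.01.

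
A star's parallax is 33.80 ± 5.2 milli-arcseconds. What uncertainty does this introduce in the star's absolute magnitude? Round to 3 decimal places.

σ_M = 0.334 mag

M = m − 5 log₁₀ d + 5 = m + 5 log₁₀ p + 5, so ∂M/∂p = 5/(p ln 10).
σ_M = (5/ln 10) · (σ_p/p) = 2.1715 × 5.2/33.80 = 2.1715 × 0.15385 = 0.33409.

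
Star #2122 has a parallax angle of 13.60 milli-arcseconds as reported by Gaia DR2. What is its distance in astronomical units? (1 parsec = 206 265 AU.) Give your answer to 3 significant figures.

p = 13.60 milli-arcseconds = 0.01360 arcsec.
d = 1/p = 1/0.01360 = 73.529 pc.
In AU: 73.529 × 206265 = 1.5166 × 10^7 AU.

1.52 × 10^7 AU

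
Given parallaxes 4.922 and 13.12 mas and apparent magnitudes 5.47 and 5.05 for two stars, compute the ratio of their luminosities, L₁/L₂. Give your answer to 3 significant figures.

d₁ = 1/p₁ = 1/0.004922″ = 203.17 pc; d₂ = 1/p₂ = 1/0.01312″ = 76.22 pc.
M₁ = m₁ − 5 log₁₀ d₁ + 5 = 5.47 − 11.5393 + 5 = -1.0693.
M₂ = 5.05 − 9.4103 + 5 = 0.6397.
L₁/L₂ = 10^(0.4(M₂ − M₁)) = 10^(0.4 × 1.7090) = 10^0.68360 = 4.8261.

L₁/L₂ = 4.83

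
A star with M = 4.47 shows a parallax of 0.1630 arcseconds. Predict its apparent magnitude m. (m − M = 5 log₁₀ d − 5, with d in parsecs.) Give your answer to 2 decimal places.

m = 3.41

d = 1/p = 1/0.1630″ = 6.135 pc.
m − M = 5 log₁₀ d − 5 = 5 log₁₀(6.135) − 5 = 3.9391 − 5 = -1.0609.
m = M + (m − M) = 4.47 + (-1.0609) = 3.41.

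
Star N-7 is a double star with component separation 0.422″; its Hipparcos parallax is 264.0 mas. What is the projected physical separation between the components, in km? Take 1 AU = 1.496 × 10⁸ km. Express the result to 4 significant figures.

2.391 × 10^8 km

d = 1/p = 1/0.2640″ = 3.7879 pc.
At distance d (pc), an angle of θ arcsec spans θ·d AU: s = 0.422 × 3.7879 = 1.5985 AU.
= 1.5985 × 1.496 × 10⁸ km = 2.3914 × 10^8 km.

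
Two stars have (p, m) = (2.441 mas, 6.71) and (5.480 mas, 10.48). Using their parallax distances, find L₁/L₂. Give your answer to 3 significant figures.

d₁ = 1/p₁ = 1/0.002441″ = 409.67 pc; d₂ = 1/p₂ = 1/0.005480″ = 182.48 pc.
M₁ = m₁ − 5 log₁₀ d₁ + 5 = 6.71 − 13.0622 + 5 = -1.3522.
M₂ = 10.48 − 11.3061 + 5 = 4.1739.
L₁/L₂ = 10^(0.4(M₂ − M₁)) = 10^(0.4 × 5.5261) = 10^2.21044 = 162.35.

L₁/L₂ = 162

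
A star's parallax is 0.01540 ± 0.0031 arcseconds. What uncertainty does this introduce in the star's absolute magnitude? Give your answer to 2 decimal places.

σ_M = 0.44 mag

M = m − 5 log₁₀ d + 5 = m + 5 log₁₀ p + 5, so ∂M/∂p = 5/(p ln 10).
σ_M = (5/ln 10) · (σ_p/p) = 2.1715 × 0.0031/0.01540 = 2.1715 × 0.2013 = 0.43712.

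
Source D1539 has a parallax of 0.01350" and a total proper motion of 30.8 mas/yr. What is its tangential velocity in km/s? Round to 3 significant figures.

d = 1/p = 1/0.01350″ = 74.074 pc.
μ = 30.8 mas/yr = 0.0308 ″/yr.
v_t = 4.74 × μ × d = 4.74 × 0.0308 × 74.074 = 10.814 km/s.

10.8 km/s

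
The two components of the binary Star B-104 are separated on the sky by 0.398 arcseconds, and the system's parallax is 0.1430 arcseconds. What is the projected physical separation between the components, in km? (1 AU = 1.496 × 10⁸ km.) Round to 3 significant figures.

d = 1/p = 1/0.1430″ = 6.993 pc.
At distance d (pc), an angle of θ arcsec spans θ·d AU: s = 0.398 × 6.993 = 2.7832 AU.
= 2.7832 × 1.496 × 10⁸ km = 4.1637 × 10^8 km.

4.16 × 10^8 km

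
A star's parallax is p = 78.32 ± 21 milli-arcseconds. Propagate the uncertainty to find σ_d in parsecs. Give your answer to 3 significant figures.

d = 1/p, so σ_d = σ_p / p².
σ_d = 0.0210 / (0.07832)² = 0.0210 / 0.006134 = 3.4235 pc.

3.42 pc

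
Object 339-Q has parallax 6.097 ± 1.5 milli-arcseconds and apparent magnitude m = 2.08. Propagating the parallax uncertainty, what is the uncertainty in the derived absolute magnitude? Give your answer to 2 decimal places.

σ_M = 0.53 mag

M = m − 5 log₁₀ d + 5 = m + 5 log₁₀ p + 5, so ∂M/∂p = 5/(p ln 10).
σ_M = (5/ln 10) · (σ_p/p) = 2.1715 × 1.5/6.097 = 2.1715 × 0.24602 = 0.53423.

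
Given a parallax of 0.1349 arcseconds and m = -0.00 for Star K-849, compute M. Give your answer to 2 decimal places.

d = 1/p = 1/0.1349″ = 7.4129 pc.
m − M = 5 log₁₀(7.4129) − 5 = 4.3499 − 5 = -0.6501.
M = m − (m − M) = -0.00 − (-0.6501) = 0.65.

M = 0.65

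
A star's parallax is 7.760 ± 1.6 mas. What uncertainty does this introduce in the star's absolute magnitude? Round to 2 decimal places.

σ_M = 0.45 mag

M = m − 5 log₁₀ d + 5 = m + 5 log₁₀ p + 5, so ∂M/∂p = 5/(p ln 10).
σ_M = (5/ln 10) · (σ_p/p) = 2.1715 × 1.6/7.760 = 2.1715 × 0.20619 = 0.44774.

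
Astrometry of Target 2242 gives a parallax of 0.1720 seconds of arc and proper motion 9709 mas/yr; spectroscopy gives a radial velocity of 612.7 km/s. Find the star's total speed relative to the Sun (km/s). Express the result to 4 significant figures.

d = 1/p = 1/0.1720″ = 5.814 pc.
μ = 9709 mas/yr = 9.709 ″/yr.
v_t = 4.740 μ d = 4.740 × 9.709 × 5.814 = 267.56 km/s.
v = √(v_r² + v_t²) = √(612.7² + 267.56²) = √446990 = 668.57 km/s.

668.6 km/s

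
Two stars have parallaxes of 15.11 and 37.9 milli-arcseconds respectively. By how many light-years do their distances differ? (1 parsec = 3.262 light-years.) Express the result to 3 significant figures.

130 ly

d_A = 1/0.01511″ = 66.181 pc; d_B = 1/0.03790″ = 26.385 pc.
|d_B − d_A| = |26.385 − 66.181| = 39.796 pc = 39.796 × 3.262 ly = 129.81 ly.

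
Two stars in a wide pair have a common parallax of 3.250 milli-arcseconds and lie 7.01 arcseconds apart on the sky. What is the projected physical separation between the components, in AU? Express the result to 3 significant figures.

d = 1/p = 1/0.003250″ = 307.69 pc.
At distance d (pc), an angle of θ arcsec spans θ·d AU: s = 7.01 × 307.69 = 2156.9 AU.

2160 AU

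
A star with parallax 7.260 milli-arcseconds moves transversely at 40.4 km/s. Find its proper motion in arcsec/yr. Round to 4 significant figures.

d = 1/p = 1/0.007260″ = 137.74 pc.
μ = v_t / (4.74 d) = 40.4 / (4.74 × 137.74) = 40.4 / 652.89 = 0.061879 ″/yr.

0.06188 arcsec/yr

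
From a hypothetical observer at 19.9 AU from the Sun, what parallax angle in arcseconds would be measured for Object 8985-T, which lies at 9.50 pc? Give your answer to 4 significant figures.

2.095 arcsec

p (arcsec) = B (AU) / d (pc).
p = 19.9 / 9.50 = 2.0947 arcsec.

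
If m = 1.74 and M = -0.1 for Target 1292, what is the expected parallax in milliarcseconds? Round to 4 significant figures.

42.85 mas

m − M = 1.74 − (-0.1) = 1.84.
d = 10^((m−M)/5 + 1) = 10^1.368 = 23.335 pc.
p = 1/d = 1/23.335 = 0.042854 arcsec = 42.854 mas.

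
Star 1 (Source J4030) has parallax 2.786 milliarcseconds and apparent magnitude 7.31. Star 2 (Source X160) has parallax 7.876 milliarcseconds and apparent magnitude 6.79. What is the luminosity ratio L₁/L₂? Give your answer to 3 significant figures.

L₁/L₂ = 4.95

d₁ = 1/p₁ = 1/0.002786″ = 358.94 pc; d₂ = 1/p₂ = 1/0.007876″ = 126.97 pc.
M₁ = m₁ − 5 log₁₀ d₁ + 5 = 7.31 − 12.7751 + 5 = -0.4651.
M₂ = 6.79 − 10.5185 + 5 = 1.2715.
L₁/L₂ = 10^(0.4(M₂ − M₁)) = 10^(0.4 × 1.7366) = 10^0.69464 = 4.9504.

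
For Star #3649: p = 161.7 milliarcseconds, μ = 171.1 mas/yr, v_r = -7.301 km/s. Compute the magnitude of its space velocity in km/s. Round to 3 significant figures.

8.86 km/s

d = 1/p = 1/0.1617″ = 6.1843 pc.
μ = 171.1 mas/yr = 0.1711 ″/yr.
v_t = 4.740 μ d = 4.740 × 0.1711 × 6.1843 = 5.0156 km/s.
v = √(v_r² + v_t²) = √((-7.301)² + 5.0156²) = √78.4608 = 8.8578 km/s.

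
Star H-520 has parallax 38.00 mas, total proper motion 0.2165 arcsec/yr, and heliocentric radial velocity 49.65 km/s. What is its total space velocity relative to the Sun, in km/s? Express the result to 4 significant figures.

d = 1/p = 1/0.03800″ = 26.316 pc.
v_t = 4.740 μ d = 4.740 × 0.2165 × 26.316 = 27.006 km/s.
v = √(v_r² + v_t²) = √(49.65² + 27.006²) = √3194.45 = 56.519 km/s.

56.52 km/s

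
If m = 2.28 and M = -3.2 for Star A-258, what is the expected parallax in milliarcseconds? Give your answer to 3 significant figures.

m − M = 2.28 − (-3.2) = 5.48.
d = 10^((m−M)/5 + 1) = 10^2.096 = 124.74 pc.
p = 1/d = 1/124.74 = 0.0080167 arcsec = 8.0167 mas.

8.02 mas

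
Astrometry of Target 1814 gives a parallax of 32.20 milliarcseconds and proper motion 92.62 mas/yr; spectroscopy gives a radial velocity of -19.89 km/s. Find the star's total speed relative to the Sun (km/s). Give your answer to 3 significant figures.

24.1 km/s

d = 1/p = 1/0.03220″ = 31.056 pc.
μ = 92.62 mas/yr = 0.09262 ″/yr.
v_t = 4.740 μ d = 4.740 × 0.09262 × 31.056 = 13.634 km/s.
v = √(v_r² + v_t²) = √((-19.89)² + 13.634²) = √581.498 = 24.114 km/s.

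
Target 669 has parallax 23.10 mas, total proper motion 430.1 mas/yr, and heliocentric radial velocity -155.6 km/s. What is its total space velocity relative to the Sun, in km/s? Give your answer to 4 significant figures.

178.9 km/s

d = 1/p = 1/0.02310″ = 43.29 pc.
μ = 430.1 mas/yr = 0.4301 ″/yr.
v_t = 4.740 μ d = 4.740 × 0.4301 × 43.29 = 88.254 km/s.
v = √(v_r² + v_t²) = √((-155.6)² + 88.254²) = √32000.1 = 178.89 km/s.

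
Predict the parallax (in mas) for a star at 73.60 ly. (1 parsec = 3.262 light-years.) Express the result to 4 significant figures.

44.32 mas

d = 73.60 ly ÷ 3.262 = 22.563 pc.
p = 1/d = 1/22.563 = 0.04432 arcsec.
= 0.04432 × 1000 = 44.32 mas.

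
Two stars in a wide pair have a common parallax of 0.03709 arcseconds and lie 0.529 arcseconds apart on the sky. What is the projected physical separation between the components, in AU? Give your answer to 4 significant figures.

d = 1/p = 1/0.03709″ = 26.961 pc.
At distance d (pc), an angle of θ arcsec spans θ·d AU: s = 0.529 × 26.961 = 14.262 AU.

14.26 AU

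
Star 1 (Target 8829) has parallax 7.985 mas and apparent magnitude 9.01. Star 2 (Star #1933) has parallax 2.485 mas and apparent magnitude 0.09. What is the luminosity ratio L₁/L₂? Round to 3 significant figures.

L₁/L₂ = 2.62 × 10^-5

d₁ = 1/p₁ = 1/0.007985″ = 125.23 pc; d₂ = 1/p₂ = 1/0.002485″ = 402.41 pc.
M₁ = m₁ − 5 log₁₀ d₁ + 5 = 9.01 − 10.4885 + 5 = 3.5215.
M₂ = 0.09 − 13.0233 + 5 = -7.9333.
L₁/L₂ = 10^(0.4(M₂ − M₁)) = 10^(0.4 × (-11.4548)) = 10^(-4.58192) = 0.000026187.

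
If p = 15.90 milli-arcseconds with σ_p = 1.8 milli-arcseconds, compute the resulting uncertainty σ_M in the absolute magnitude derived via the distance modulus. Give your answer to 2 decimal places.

M = m − 5 log₁₀ d + 5 = m + 5 log₁₀ p + 5, so ∂M/∂p = 5/(p ln 10).
σ_M = (5/ln 10) · (σ_p/p) = 2.1715 × 1.8/15.90 = 2.1715 × 0.11321 = 0.24584.

σ_M = 0.25 mag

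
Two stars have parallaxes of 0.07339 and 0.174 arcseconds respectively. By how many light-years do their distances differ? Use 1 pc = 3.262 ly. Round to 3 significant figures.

d_A = 1/0.07339″ = 13.626 pc; d_B = 1/0.1740″ = 5.7471 pc.
|d_B − d_A| = |5.7471 − 13.626| = 7.8789 pc = 7.8789 × 3.262 ly = 25.701 ly.

25.7 ly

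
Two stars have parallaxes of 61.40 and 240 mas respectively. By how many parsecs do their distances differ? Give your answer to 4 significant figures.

12.12 pc

d_A = 1/0.06140″ = 16.287 pc; d_B = 1/0.2400″ = 4.1667 pc.
|d_B − d_A| = |4.1667 − 16.287| = 12.12 pc.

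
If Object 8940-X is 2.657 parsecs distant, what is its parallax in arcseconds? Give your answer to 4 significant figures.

p = 1/d = 1/2.657 = 0.37636 arcsec.

0.3764 arcsec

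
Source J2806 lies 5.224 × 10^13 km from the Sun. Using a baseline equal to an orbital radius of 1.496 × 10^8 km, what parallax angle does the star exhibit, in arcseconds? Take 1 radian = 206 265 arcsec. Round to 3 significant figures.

θ ≈ B/d = (1.496 × 10^8) / (5.224 × 10^13) = 2.8637 × 10^-6 rad.
In arcseconds: 2.8637 × 10^-6 × 206265 = 0.59068″.

0.591 arcsec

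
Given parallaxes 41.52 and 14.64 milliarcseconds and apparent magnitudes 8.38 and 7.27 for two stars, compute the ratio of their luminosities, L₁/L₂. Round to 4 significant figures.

d₁ = 1/p₁ = 1/0.04152″ = 24.085 pc; d₂ = 1/p₂ = 1/0.01464″ = 68.306 pc.
M₁ = m₁ − 5 log₁₀ d₁ + 5 = 8.38 − 6.9087 + 5 = 6.4713.
M₂ = 7.27 − 9.1723 + 5 = 3.0977.
L₁/L₂ = 10^(0.4(M₂ − M₁)) = 10^(0.4 × (-3.3736)) = 10^(-1.34944) = 0.044726.

L₁/L₂ = 0.04473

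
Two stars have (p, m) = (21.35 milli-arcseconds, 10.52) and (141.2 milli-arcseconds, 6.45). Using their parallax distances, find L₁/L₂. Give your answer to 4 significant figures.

L₁/L₂ = 1.030

d₁ = 1/p₁ = 1/0.02135″ = 46.838 pc; d₂ = 1/p₂ = 1/0.1412″ = 7.0822 pc.
M₁ = m₁ − 5 log₁₀ d₁ + 5 = 10.52 − 8.3530 + 5 = 7.1670.
M₂ = 6.45 − 4.2508 + 5 = 7.1992.
L₁/L₂ = 10^(0.4(M₂ − M₁)) = 10^(0.4 × 0.0322) = 10^0.01288 = 1.0301.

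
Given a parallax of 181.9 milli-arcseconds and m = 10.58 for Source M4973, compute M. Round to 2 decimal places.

M = 11.88

d = 1/p = 1/0.1819″ = 5.4975 pc.
m − M = 5 log₁₀(5.4975) − 5 = 3.7008 − 5 = -1.2992.
M = m − (m − M) = 10.58 − (-1.2992) = 11.88.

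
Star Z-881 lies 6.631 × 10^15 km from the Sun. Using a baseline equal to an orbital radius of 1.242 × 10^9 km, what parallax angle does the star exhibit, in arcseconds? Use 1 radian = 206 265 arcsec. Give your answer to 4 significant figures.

0.03863 arcsec

θ ≈ B/d = (1.242 × 10^9) / (6.631 × 10^15) = 1.8730 × 10^-7 rad.
In arcseconds: 1.8730 × 10^-7 × 206265 = 0.038633″.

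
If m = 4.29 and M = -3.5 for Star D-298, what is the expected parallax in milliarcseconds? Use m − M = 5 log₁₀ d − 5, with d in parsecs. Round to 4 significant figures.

m − M = 4.29 − (-3.5) = 7.79.
d = 10^((m−M)/5 + 1) = 10^2.558 = 361.41 pc.
p = 1/d = 1/361.41 = 0.0027669 arcsec = 2.7669 mas.

2.767 mas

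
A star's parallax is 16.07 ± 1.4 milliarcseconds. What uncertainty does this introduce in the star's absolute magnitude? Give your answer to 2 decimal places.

σ_M = 0.19 mag

M = m − 5 log₁₀ d + 5 = m + 5 log₁₀ p + 5, so ∂M/∂p = 5/(p ln 10).
σ_M = (5/ln 10) · (σ_p/p) = 2.1715 × 1.4/16.07 = 2.1715 × 0.087119 = 0.18918.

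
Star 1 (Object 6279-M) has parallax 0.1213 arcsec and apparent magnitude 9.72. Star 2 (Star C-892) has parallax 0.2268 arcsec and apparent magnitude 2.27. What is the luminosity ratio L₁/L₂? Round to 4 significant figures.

d₁ = 1/p₁ = 1/0.1213″ = 8.244 pc; d₂ = 1/p₂ = 1/0.2268″ = 4.4092 pc.
M₁ = m₁ − 5 log₁₀ d₁ + 5 = 9.72 − 4.5807 + 5 = 10.1393.
M₂ = 2.27 − 3.2218 + 5 = 4.0482.
L₁/L₂ = 10^(0.4(M₂ − M₁)) = 10^(0.4 × (-6.0911)) = 10^(-2.43644) = 0.0036607.

L₁/L₂ = 0.003661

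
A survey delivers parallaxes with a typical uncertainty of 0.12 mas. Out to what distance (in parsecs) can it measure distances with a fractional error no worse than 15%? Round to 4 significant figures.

1250 pc

σ_d/d = σ_p/p, so the condition is σ_p/p ≤ 0.15, i.e. p ≥ σ_p/0.15.
p_min = 0.12/0.15 = 0.8 mas = 0.0008 arcsec.
d_max = 1/p_min = 1/0.0008 = 1250 pc.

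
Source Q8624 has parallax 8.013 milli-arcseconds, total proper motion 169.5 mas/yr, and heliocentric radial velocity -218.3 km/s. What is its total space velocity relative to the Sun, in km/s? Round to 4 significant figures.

d = 1/p = 1/0.008013″ = 124.8 pc.
μ = 169.5 mas/yr = 0.1695 ″/yr.
v_t = 4.740 μ d = 4.740 × 0.1695 × 124.8 = 100.27 km/s.
v = √(v_r² + v_t²) = √((-218.3)² + 100.27²) = √57709 = 240.23 km/s.

240.2 km/s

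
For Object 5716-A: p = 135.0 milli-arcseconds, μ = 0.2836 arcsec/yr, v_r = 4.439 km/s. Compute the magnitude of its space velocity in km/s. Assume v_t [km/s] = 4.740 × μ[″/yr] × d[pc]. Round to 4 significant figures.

10.90 km/s

d = 1/p = 1/0.1350″ = 7.4074 pc.
v_t = 4.740 μ d = 4.740 × 0.2836 × 7.4074 = 9.9575 km/s.
v = √(v_r² + v_t²) = √(4.439² + 9.9575²) = √118.857 = 10.902 km/s.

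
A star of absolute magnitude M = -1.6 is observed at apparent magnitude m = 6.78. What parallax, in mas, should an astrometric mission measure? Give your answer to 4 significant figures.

m − M = 6.78 − (-1.6) = 8.38.
d = 10^((m−M)/5 + 1) = 10^2.676 = 474.24 pc.
p = 1/d = 1/474.24 = 0.0021086 arcsec = 2.1086 mas.

2.109 mas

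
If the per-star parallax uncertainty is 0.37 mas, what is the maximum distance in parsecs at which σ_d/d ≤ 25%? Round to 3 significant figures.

676 pc

σ_d/d = σ_p/p, so the condition is σ_p/p ≤ 0.25, i.e. p ≥ σ_p/0.25.
p_min = 0.37/0.25 = 1.48 mas = 0.00148 arcsec.
d_max = 1/p_min = 1/0.00148 = 675.68 pc.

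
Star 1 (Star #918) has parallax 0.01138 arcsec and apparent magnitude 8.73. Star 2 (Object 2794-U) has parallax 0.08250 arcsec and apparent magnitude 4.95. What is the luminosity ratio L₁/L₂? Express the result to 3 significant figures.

L₁/L₂ = 1.62

d₁ = 1/p₁ = 1/0.01138″ = 87.873 pc; d₂ = 1/p₂ = 1/0.08250″ = 12.121 pc.
M₁ = m₁ − 5 log₁₀ d₁ + 5 = 8.73 − 9.7193 + 5 = 4.0107.
M₂ = 4.95 − 5.4177 + 5 = 4.5323.
L₁/L₂ = 10^(0.4(M₂ − M₁)) = 10^(0.4 × 0.5216) = 10^0.20864 = 1.6167.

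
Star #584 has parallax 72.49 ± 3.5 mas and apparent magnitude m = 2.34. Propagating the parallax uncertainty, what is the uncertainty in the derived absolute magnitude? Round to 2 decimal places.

M = m − 5 log₁₀ d + 5 = m + 5 log₁₀ p + 5, so ∂M/∂p = 5/(p ln 10).
σ_M = (5/ln 10) · (σ_p/p) = 2.1715 × 3.5/72.49 = 2.1715 × 0.048283 = 0.10485.

σ_M = 0.10 mag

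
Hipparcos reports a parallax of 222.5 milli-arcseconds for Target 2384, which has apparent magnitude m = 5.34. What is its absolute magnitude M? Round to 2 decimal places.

d = 1/p = 1/0.2225″ = 4.4944 pc.
m − M = 5 log₁₀(4.4944) − 5 = 3.2634 − 5 = -1.7366.
M = m − (m − M) = 5.34 − (-1.7366) = 7.08.

M = 7.08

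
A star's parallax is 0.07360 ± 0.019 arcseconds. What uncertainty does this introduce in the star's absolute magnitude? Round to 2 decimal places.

M = m − 5 log₁₀ d + 5 = m + 5 log₁₀ p + 5, so ∂M/∂p = 5/(p ln 10).
σ_M = (5/ln 10) · (σ_p/p) = 2.1715 × 0.019/0.07360 = 2.1715 × 0.25815 = 0.56057.

σ_M = 0.56 mag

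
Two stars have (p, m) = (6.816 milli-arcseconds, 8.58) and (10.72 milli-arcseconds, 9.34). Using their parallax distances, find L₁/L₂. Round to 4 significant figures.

d₁ = 1/p₁ = 1/0.006816″ = 146.71 pc; d₂ = 1/p₂ = 1/0.01072″ = 93.284 pc.
M₁ = m₁ − 5 log₁₀ d₁ + 5 = 8.58 − 10.8323 + 5 = 2.7477.
M₂ = 9.34 − 9.8490 + 5 = 4.4910.
L₁/L₂ = 10^(0.4(M₂ − M₁)) = 10^(0.4 × 1.7433) = 10^0.69732 = 4.981.

L₁/L₂ = 4.981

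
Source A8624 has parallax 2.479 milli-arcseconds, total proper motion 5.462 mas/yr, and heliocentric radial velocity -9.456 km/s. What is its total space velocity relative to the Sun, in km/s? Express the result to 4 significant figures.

14.09 km/s

d = 1/p = 1/0.002479″ = 403.39 pc.
μ = 5.462 mas/yr = 0.005462 ″/yr.
v_t = 4.740 μ d = 4.740 × 0.005462 × 403.39 = 10.444 km/s.
v = √(v_r² + v_t²) = √((-9.456)² + 10.444²) = √198.493 = 14.089 km/s.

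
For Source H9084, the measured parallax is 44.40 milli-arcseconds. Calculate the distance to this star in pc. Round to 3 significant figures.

22.5 pc

p = 44.40 milli-arcseconds = 0.04440 arcsec.
d = 1/p = 1/0.04440 = 22.523 pc.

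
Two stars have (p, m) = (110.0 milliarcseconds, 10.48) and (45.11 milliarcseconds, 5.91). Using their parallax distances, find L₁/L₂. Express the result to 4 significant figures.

L₁/L₂ = 0.002499

d₁ = 1/p₁ = 1/0.1100″ = 9.0909 pc; d₂ = 1/p₂ = 1/0.04511″ = 22.168 pc.
M₁ = m₁ − 5 log₁₀ d₁ + 5 = 10.48 − 4.7930 + 5 = 10.6870.
M₂ = 5.91 − 6.7286 + 5 = 4.1814.
L₁/L₂ = 10^(0.4(M₂ − M₁)) = 10^(0.4 × (-6.5056)) = 10^(-2.60224) = 0.002499.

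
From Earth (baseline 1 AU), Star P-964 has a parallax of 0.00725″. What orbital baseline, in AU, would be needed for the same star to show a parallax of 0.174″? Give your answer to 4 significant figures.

Parallax scales linearly with baseline: p ∝ B, so B = p_target / p_Earth × 1 AU.
B = 0.174 / 0.00725 = 24 AU.

24.00 AU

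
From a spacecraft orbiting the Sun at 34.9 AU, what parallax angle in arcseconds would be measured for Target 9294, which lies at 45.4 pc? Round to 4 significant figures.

p (arcsec) = B (AU) / d (pc).
p = 34.9 / 45.4 = 0.76872 arcsec.

0.7687 arcsec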